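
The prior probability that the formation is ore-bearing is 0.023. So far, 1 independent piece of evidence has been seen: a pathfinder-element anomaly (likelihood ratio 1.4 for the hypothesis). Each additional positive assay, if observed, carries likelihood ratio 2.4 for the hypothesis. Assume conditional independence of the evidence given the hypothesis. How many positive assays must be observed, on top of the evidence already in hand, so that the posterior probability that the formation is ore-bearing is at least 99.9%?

12

Prior odds = 0.023/0.977 = 23/977.
Bayes factor of the evidence already in hand = 1.4.
Odds after that evidence = (23/977) × 1.4 = 161/4885.
Target odds = 0.999/0.001 = 999.
Need 2.4ⁿ ≥ 999 ÷ (161/4885) = 4880115/161.
2.4¹¹ ≈15216.8 falls short of 4880115/161 but 2.4¹² ≈36520.3 reaches it, so n = 12.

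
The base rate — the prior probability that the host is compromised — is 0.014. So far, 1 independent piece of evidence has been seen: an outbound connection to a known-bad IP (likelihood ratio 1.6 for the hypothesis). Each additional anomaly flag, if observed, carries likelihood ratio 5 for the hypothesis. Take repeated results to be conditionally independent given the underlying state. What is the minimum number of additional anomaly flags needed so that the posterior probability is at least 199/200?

6

Prior odds = 0.014/0.986 = 7/493.
Bayes factor of the evidence already in hand = 1.6.
Odds after that evidence = (7/493) × 1.6 = 56/2465.
Target odds = 0.995/0.005 = 199.
Need 5ⁿ ≥ 199 ÷ (56/2465) = 490535/56.
5⁵ = 3125 falls short of 490535/56 but 5⁶ = 15625 reaches it, so n = 6.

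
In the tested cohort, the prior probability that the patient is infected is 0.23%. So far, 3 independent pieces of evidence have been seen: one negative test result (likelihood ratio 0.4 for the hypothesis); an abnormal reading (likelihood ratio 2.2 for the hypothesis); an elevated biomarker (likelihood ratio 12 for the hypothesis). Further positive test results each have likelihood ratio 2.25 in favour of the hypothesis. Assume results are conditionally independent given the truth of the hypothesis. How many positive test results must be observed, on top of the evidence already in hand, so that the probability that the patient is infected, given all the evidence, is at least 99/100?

11

Prior odds = 0.0023/0.9977 = 23/9977.
Combined Bayes factor of the evidence already in hand = 0.4 × 2.2 × 12 = 10.56.
Odds after that evidence = (23/9977) × 10.56 = 552/22675.
Target odds = 0.99/0.01 = 99.
Need 2.25ⁿ ≥ 99 ÷ (552/22675) = 748275/184.
2.25¹⁰ ≈3325.26 falls short of 748275/184 but 2.25¹¹ ≈7481.83 reaches it, so n = 11.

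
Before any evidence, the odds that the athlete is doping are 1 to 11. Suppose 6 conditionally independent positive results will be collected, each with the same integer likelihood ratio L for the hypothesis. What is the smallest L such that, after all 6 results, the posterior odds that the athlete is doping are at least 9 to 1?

Prior odds = 1/11.
Target odds = 9.
Need L⁶ ≥ 9 ÷ (1/11) = 99.
2⁶ = 64 < 99 ≤ 729 = 3⁶, so L = 3.

3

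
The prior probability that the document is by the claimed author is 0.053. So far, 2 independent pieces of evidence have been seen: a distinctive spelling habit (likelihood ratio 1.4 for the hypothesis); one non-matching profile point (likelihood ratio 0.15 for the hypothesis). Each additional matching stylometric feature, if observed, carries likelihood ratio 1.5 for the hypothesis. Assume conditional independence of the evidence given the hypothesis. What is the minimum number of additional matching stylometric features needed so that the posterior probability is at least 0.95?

19

Prior odds = 0.053/0.947 = 53/947.
Combined Bayes factor of the evidence already in hand = 1.4 × 0.15 = 0.21.
Odds after that evidence = (53/947) × 0.21 = 1113/94700.
Target odds = 0.95/0.05 = 19.
Need 1.5ⁿ ≥ 19 ÷ (1113/94700) = 1799300/1113.
1.5¹⁸ = 387420489/262144 falls short of 1799300/1113 but 1.5¹⁹ ≈2216.84 reaches it, so n = 19.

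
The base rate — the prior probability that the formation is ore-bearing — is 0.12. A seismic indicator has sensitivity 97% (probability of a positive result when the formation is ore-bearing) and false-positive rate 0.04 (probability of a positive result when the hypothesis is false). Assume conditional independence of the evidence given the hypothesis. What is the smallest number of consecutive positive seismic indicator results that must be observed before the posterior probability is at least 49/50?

2

Prior odds = 0.12/0.88 = 3/22.
Likelihood ratio of a positive result = 0.97/0.04 = 24.25.
Target odds: 0.98 ÷ 0.02 = 49.
Need (3/22) × 24.25ⁿ ≥ 49, i.e. 24.25ⁿ ≥ 1078/3.
24.25¹ = 24.25 falls short of 1078/3 but 24.25² = 588.0625 reaches it, so n = 2.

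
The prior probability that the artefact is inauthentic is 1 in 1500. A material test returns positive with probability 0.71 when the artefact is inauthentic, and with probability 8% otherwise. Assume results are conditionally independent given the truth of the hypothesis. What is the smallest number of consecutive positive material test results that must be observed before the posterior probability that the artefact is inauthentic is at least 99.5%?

Prior odds = (1/1500)/(1499/1500) = 1/1499.
Likelihood ratio of a positive result = 0.71/0.08 = 8.875.
Target odds: 0.995 ÷ 0.005 = 199.
Require 8.875ⁿ ≥ 199 ÷ (1/1499) = 298301.
8.875⁵ ≈55060.7 falls short of 298301 but 8.875⁶ ≈488664 reaches it, so n = 6.

6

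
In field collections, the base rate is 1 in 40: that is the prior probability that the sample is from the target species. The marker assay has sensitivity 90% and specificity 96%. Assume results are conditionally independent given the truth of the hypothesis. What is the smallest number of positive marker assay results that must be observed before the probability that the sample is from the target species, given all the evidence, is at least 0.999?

Prior odds: 0.025 ÷ 0.975 = 1/39.
False-positive rate = 1 − 0.96 = 0.04; likelihood ratio of a positive = 0.9/0.04 = 22.5.
Target odds: 0.999 ÷ 0.001 = 999.
Need (1/39) × 22.5ⁿ ≥ 999, i.e. 22.5ⁿ ≥ 38961.
22.5³ = 11390.625 falls short of 38961 but 22.5⁴ = 256289.0625 reaches it, so n = 4.

4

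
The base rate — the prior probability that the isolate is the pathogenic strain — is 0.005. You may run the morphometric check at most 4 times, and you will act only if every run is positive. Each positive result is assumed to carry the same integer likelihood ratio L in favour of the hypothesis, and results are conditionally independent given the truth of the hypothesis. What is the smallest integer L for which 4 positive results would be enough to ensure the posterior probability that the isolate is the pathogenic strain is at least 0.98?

Prior odds = 0.005/0.995 = 1/199.
Target odds = 0.98/0.02 = 49.
Need L⁴ ≥ 49 ÷ (1/199) = 9751.
9⁴ = 6561 < 9751 ≤ 10000 = 10⁴, so L = 10.

10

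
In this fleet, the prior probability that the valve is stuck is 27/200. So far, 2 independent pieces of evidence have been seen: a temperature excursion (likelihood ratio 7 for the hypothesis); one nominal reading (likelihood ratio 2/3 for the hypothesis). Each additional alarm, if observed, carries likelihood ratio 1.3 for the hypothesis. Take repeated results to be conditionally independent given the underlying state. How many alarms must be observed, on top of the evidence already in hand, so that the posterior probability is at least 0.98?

Prior odds = 0.135/0.865 = 27/173.
Combined Bayes factor of the evidence already in hand = 7 × (2/3) = 14/3.
Odds after that evidence = (27/173) × 14/3 = 126/173.
Target odds = 0.98/0.02 = 49.
Need 1.3ⁿ ≥ 49 ÷ (126/173) = 1211/18.
1.3¹⁶ ≈66.5417 falls short of 1211/18 but 1.3¹⁷ ≈86.5042 reaches it, so n = 17.

17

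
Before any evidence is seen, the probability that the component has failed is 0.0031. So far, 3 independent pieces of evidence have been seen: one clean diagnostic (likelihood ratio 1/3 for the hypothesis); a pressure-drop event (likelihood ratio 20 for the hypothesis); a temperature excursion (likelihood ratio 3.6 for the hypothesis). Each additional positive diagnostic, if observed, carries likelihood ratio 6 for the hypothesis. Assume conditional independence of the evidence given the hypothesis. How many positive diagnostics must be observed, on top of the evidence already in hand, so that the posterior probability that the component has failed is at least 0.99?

5

Prior odds = 0.0031/0.9969 = 31/9969.
Combined Bayes factor of the evidence already in hand = (1/3) × 20 × 3.6 = 24.
Odds after that evidence = (31/9969) × 24 = 248/3323.
Target odds = 0.99/0.01 = 99.
Need 6ⁿ ≥ 99 ÷ (248/3323) = 328977/248.
6⁴ = 1296 falls short of 328977/248 but 6⁵ = 7776 reaches it, so n = 5.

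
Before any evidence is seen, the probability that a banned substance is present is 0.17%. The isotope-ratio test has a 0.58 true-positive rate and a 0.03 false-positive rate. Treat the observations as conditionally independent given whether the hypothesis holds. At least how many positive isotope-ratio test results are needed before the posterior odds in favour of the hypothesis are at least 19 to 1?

Prior odds: 0.0017 ÷ 0.9983 = 17/9983.
Likelihood ratio of a positive result = 0.58/0.03 = 58/3.
Target odds = 19.
Need (17/9983) × (58/3)ⁿ ≥ 19, i.e. (58/3)ⁿ ≥ 189677/17.
(58/3)³ = 195112/27 falls short of 189677/17 but (58/3)⁴ = 11316496/81 reaches it, so n = 4.

4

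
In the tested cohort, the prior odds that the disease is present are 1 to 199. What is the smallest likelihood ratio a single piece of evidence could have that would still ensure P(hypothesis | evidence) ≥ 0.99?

19701

Prior odds = 1/199.
Target odds = 0.99/0.01 = 99.
Required Bayes factor = 99 ÷ (1/199) = 19701.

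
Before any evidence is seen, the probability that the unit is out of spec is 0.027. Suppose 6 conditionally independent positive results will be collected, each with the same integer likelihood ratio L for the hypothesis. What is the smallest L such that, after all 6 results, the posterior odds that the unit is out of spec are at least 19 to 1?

3

Prior odds = 0.027/0.973 = 27/973.
Target odds = 19.
Need L⁶ ≥ 19 ÷ (27/973) = 18487/27.
2⁶ = 64 < 18487/27 ≤ 729 = 3⁶, so L = 3.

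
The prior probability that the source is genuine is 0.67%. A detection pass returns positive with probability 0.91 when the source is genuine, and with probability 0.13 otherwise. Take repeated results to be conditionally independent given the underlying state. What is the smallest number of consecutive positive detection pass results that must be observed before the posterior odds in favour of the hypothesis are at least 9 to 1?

Prior odds: 0.0067 ÷ 0.9933 = 67/9933.
Likelihood ratio of a positive result = 0.91/0.13 = 7.
Target odds = 9.
Require 7ⁿ ≥ 9 ÷ (67/9933) = 89397/67.
7³ = 343 falls short of 89397/67 but 7⁴ = 2401 reaches it, so n = 4.

4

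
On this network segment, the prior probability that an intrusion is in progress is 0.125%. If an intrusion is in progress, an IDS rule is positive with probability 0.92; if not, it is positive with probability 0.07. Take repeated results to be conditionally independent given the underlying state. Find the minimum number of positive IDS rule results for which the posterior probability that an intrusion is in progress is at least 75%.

Prior odds = 0.00125/0.99875 = 1/799.
Likelihood ratio of a positive = 0.92/0.07 = 92/7.
Target posterior odds = 0.75/0.25 = 3.
Require (92/7)ⁿ ≥ 3 ÷ (1/799) = 2397.
(92/7)³ = 778688/343 falls short of 2397 but (92/7)⁴ = 71639296/2401 reaches it, so n = 4.

4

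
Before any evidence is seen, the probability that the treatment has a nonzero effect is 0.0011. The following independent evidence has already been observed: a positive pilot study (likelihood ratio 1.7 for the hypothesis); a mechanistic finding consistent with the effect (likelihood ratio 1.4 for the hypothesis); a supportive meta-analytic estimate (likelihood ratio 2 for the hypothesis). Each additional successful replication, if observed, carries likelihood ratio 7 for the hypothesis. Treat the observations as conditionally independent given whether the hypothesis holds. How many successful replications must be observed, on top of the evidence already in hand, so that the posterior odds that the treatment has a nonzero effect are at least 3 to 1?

Prior odds = 0.0011/0.9989 = 11/9989.
Combined Bayes factor of the evidence already in hand = 1.7 × 1.4 × 2 = 4.76.
Odds after that evidence = (11/9989) × 4.76 = 187/35675.
Target odds = 3.
Need 7ⁿ ≥ 3 ÷ (187/35675) = 107025/187.
7³ = 343 falls short of 107025/187 but 7⁴ = 2401 reaches it, so n = 4.

4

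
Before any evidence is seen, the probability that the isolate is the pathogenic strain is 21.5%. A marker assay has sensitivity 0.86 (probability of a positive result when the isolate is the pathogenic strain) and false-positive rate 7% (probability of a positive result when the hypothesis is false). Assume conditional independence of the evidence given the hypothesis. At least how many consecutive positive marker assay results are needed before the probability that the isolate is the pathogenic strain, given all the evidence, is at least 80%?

2

Prior odds = 0.215/0.785 = 43/157.
Likelihood ratio of a positive result = 0.86/0.07 = 86/7.
Target posterior odds = 0.8/0.2 = 4.
Require (86/7)ⁿ ≥ 4 ÷ (43/157) = 628/43.
(86/7)¹ = 86/7 falls short of 628/43 but (86/7)² = 7396/49 reaches it, so n = 2.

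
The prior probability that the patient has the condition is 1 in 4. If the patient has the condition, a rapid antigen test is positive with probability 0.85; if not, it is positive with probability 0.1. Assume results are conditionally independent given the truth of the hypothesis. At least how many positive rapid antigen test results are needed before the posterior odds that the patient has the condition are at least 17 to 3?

Prior odds: 0.25 ÷ 0.75 = 1/3.
Likelihood ratio of a positive = 0.85/0.1 = 8.5.
Target odds = 17/3.
Require 8.5ⁿ ≥ 17/3 ÷ (1/3) = 17.
8.5¹ = 8.5 falls short of 17 but 8.5² = 72.25 reaches it, so n = 2.

2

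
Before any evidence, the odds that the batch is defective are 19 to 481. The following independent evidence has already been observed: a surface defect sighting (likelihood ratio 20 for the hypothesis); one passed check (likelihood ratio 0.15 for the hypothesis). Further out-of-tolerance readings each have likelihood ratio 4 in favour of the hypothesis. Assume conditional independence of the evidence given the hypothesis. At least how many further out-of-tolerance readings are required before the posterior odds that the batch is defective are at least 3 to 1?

Prior odds = 19/481.
Combined Bayes factor of the evidence already in hand = 20 × 0.15 = 3.
Odds after that evidence = (19/481) × 3 = 57/481.
Target odds = 3.
Need 4ⁿ ≥ 3 ÷ (57/481) = 481/19.
4² = 16 falls short of 481/19 but 4³ = 64 reaches it, so n = 3.

3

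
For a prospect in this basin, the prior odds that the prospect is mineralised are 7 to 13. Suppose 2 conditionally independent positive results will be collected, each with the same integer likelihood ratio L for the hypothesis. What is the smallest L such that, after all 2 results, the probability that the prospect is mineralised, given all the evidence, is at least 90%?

5

Prior odds = 7/13.
Target odds = 0.9/0.1 = 9.
Need L² ≥ 9 ÷ (7/13) = 117/7.
4² = 16 < 117/7 ≤ 25 = 5², so L = 5.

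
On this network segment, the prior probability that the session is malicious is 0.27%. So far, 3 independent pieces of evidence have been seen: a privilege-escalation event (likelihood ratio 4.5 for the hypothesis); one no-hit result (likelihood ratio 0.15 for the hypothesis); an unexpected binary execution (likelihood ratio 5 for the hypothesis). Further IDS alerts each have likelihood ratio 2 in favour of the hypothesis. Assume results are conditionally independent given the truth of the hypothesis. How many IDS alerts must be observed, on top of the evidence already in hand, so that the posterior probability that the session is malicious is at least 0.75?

Prior odds = 0.0027/0.9973 = 27/9973.
Combined Bayes factor of the evidence already in hand = 4.5 × 0.15 × 5 = 3.375.
Odds after that evidence = (27/9973) × 3.375 = 729/79784.
Target odds = 0.75/0.25 = 3.
Need 2ⁿ ≥ 3 ÷ (729/79784) = 79784/243.
2⁸ = 256 falls short of 79784/243 but 2⁹ = 512 reaches it, so n = 9.

9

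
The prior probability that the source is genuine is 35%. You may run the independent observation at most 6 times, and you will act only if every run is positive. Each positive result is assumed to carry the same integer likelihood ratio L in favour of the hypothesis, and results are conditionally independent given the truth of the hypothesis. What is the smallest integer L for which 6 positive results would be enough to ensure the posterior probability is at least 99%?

Prior odds = 0.35/0.65 = 7/13.
Target odds = 0.99/0.01 = 99.
Need L⁶ ≥ 99 ÷ (7/13) = 1287/7.
2⁶ = 64 < 1287/7 ≤ 729 = 3⁶, so L = 3.

3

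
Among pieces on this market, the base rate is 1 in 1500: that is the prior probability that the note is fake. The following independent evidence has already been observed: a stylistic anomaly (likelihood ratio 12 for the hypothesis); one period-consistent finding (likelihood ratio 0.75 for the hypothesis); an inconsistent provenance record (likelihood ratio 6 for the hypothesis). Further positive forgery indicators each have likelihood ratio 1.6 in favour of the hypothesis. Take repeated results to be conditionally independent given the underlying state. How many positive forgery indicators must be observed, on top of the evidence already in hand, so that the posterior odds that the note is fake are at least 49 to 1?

16

Prior odds = (1/1500)/(1499/1500) = 1/1499.
Combined Bayes factor of the evidence already in hand = 12 × 0.75 × 6 = 54.
Odds after that evidence = (1/1499) × 54 = 54/1499.
Target odds = 49.
Need 1.6ⁿ ≥ 49 ÷ (54/1499) = 73451/54.
1.6¹⁵ ≈1152.92 falls short of 73451/54 but 1.6¹⁶ ≈1844.67 reaches it, so n = 16.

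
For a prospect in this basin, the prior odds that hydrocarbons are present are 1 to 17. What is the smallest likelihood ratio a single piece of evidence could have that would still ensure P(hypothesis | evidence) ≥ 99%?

Prior odds = 1/17.
Target odds = 0.99/0.01 = 99.
Required Bayes factor = 99 ÷ (1/17) = 1683.

1683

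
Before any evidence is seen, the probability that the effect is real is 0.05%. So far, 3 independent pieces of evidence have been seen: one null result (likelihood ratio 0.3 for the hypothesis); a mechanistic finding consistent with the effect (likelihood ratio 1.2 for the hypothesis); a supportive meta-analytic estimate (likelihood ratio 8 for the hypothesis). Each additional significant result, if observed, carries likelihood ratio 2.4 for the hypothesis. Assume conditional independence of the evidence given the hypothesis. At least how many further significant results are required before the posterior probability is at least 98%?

12

Prior odds = 0.0005/0.9995 = 1/1999.
Combined Bayes factor of the evidence already in hand = 0.3 × 1.2 × 8 = 2.88.
Odds after that evidence = (1/1999) × 2.88 = 72/49975.
Target odds = 0.98/0.02 = 49.
Need 2.4ⁿ ≥ 49 ÷ (72/49975) = 2448775/72.
2.4¹¹ ≈15216.8 falls short of 2448775/72 but 2.4¹² ≈36520.3 reaches it, so n = 12.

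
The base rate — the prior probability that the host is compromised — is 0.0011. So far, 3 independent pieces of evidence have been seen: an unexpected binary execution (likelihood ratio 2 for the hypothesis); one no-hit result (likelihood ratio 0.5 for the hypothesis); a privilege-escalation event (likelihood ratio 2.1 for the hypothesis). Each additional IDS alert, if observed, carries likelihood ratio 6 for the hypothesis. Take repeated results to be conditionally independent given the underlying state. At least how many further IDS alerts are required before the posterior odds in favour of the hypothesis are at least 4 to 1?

5

Prior odds = 0.0011/0.9989 = 11/9989.
Combined Bayes factor of the evidence already in hand = 2 × 0.5 × 2.1 = 2.1.
Odds after that evidence = (11/9989) × 2.1 = 33/14270.
Target odds = 4.
Need 6ⁿ ≥ 4 ÷ (33/14270) = 57080/33.
6⁴ = 1296 falls short of 57080/33 but 6⁵ = 7776 reaches it, so n = 5.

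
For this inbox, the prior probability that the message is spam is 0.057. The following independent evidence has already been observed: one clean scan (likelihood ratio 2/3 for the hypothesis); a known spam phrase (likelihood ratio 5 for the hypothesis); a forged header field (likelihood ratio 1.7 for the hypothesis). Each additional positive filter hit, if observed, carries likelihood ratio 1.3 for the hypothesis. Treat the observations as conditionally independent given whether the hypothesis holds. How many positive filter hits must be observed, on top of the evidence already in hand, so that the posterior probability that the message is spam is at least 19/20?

16

Prior odds = 0.057/0.943 = 57/943.
Combined Bayes factor of the evidence already in hand = (2/3) × 5 × 1.7 = 17/3.
Odds after that evidence = (57/943) × 17/3 = 323/943.
Target odds = 0.95/0.05 = 19.
Need 1.3ⁿ ≥ 19 ÷ (323/943) = 943/17.
1.3¹⁵ ≈51.1859 falls short of 943/17 but 1.3¹⁶ ≈66.5417 reaches it, so n = 16.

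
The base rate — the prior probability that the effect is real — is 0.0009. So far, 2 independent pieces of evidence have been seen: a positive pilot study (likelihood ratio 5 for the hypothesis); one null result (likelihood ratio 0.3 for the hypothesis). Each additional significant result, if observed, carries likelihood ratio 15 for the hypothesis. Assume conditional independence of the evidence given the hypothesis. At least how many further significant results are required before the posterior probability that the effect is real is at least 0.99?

5

Prior odds = 0.0009/0.9991 = 9/9991.
Combined Bayes factor of the evidence already in hand = 5 × 0.3 = 1.5.
Odds after that evidence = (9/9991) × 1.5 = 27/19982.
Target odds = 0.99/0.01 = 99.
Need 15ⁿ ≥ 99 ÷ (27/19982) = 219802/3.
15⁴ = 50625 falls short of 219802/3 but 15⁵ = 759375 reaches it, so n = 5.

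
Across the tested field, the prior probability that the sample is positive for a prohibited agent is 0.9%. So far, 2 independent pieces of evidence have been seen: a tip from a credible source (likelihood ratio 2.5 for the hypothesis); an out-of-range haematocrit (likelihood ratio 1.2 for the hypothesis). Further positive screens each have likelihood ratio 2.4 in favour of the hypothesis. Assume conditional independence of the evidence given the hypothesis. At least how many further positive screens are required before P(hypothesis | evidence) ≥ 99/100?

Prior odds = 0.009/0.991 = 9/991.
Combined Bayes factor of the evidence already in hand = 2.5 × 1.2 = 3.
Odds after that evidence = (9/991) × 3 = 27/991.
Target odds = 0.99/0.01 = 99.
Need 2.4ⁿ ≥ 99 ÷ (27/991) = 10901/3.
2.4⁹ ≈2641.81 falls short of 10901/3 but 2.4¹⁰ ≈6340.34 reaches it, so n = 10.

10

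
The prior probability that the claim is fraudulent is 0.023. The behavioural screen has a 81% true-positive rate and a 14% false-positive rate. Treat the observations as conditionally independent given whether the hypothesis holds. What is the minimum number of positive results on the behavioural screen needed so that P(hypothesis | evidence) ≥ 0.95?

4

Prior odds = 0.023/0.977 = 23/977.
Likelihood ratio of a positive result = 0.81/0.14 = 81/14.
Target posterior odds = 0.95/0.05 = 19.
Require (81/14)ⁿ ≥ 19 ÷ (23/977) = 18563/23.
(81/14)³ = 531441/2744 falls short of 18563/23 but (81/14)⁴ = 43046721/38416 reaches it, so n = 4.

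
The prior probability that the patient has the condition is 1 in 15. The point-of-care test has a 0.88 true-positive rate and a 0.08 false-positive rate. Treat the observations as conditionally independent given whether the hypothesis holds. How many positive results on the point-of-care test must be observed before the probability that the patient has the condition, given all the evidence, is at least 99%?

4

Prior odds = (1/15)/(14/15) = 1/14.
Likelihood ratio of a positive result = 0.88/0.08 = 11.
Target posterior odds = 0.99/0.01 = 99.
Require 11ⁿ ≥ 99 ÷ (1/14) = 1386.
11³ = 1331 falls short of 1386 but 11⁴ = 14641 reaches it, so n = 4.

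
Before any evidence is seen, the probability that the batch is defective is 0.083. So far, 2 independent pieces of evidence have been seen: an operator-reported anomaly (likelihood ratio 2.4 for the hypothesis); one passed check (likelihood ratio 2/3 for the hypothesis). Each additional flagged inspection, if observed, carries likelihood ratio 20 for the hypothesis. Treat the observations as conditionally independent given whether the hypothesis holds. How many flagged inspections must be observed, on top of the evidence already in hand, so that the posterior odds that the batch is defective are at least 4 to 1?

Prior odds = 0.083/0.917 = 83/917.
Combined Bayes factor of the evidence already in hand = 2.4 × (2/3) = 1.6.
Odds after that evidence = (83/917) × 1.6 = 664/4585.
Target odds = 4.
Need 20ⁿ ≥ 4 ÷ (664/4585) = 4585/166.
20¹ = 20 falls short of 4585/166 but 20² = 400 reaches it, so n = 2.

2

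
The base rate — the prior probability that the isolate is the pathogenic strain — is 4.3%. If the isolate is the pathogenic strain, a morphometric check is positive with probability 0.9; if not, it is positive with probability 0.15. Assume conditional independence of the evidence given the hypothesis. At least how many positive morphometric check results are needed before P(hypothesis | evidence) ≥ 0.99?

5

Prior odds = 0.043/0.957 = 43/957.
Likelihood ratio of a positive = 0.9/0.15 = 6.
Target posterior odds = 0.99/0.01 = 99.
Require 6ⁿ ≥ 99 ÷ (43/957) = 94743/43.
6⁴ = 1296 falls short of 94743/43 but 6⁵ = 7776 reaches it, so n = 5.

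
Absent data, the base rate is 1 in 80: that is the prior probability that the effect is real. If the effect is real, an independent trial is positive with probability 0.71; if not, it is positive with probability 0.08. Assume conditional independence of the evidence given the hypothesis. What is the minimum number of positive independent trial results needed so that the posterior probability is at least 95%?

4

Prior odds: 0.0125 ÷ 0.9875 = 1/79.
Likelihood ratio of a positive = 0.71/0.08 = 8.875.
Target odds: 0.95 ÷ 0.05 = 19.
Require 8.875ⁿ ≥ 19 ÷ (1/79) = 1501.
8.875³ = 357911/512 falls short of 1501 but 8.875⁴ = 25411681/4096 reaches it, so n = 4.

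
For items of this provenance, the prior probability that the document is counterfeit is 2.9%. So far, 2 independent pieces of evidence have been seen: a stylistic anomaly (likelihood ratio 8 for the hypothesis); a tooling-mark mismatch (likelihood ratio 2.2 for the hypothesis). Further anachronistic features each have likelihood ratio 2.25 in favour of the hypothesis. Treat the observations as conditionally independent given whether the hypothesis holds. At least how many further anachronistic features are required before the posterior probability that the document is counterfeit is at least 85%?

3

Prior odds = 0.029/0.971 = 29/971.
Combined Bayes factor of the evidence already in hand = 8 × 2.2 = 17.6.
Odds after that evidence = (29/971) × 17.6 = 2552/4855.
Target odds = 0.85/0.15 = 17/3.
Need 2.25ⁿ ≥ 17/3 ÷ (2552/4855) = 82535/7656.
2.25² = 5.0625 falls short of 82535/7656 but 2.25³ = 11.390625 reaches it, so n = 3.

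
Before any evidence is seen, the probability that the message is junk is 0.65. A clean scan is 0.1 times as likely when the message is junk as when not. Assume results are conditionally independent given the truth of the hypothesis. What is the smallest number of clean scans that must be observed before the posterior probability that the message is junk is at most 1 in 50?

2

Prior odds: 0.65 ÷ 0.35 = 13/7.
Likelihood ratio per clean scan = 0.1.
Target posterior odds = 0.02/0.98 = 1/49.
Require 0.1ⁿ ≤ 1/49 ÷ (13/7) = 1/91.
0.1¹ = 0.1 is still above 1/91 but 0.1² = 0.01 is at or below it, so n = 2.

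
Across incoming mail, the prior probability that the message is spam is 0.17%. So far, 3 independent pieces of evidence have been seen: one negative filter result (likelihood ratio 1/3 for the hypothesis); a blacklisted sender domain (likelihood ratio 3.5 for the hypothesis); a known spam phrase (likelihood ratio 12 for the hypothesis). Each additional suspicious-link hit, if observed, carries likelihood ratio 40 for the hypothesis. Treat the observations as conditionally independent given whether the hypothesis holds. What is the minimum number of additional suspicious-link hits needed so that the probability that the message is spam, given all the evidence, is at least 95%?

2

Prior odds = 0.0017/0.9983 = 17/9983.
Combined Bayes factor of the evidence already in hand = (1/3) × 3.5 × 12 = 14.
Odds after that evidence = (17/9983) × 14 = 238/9983.
Target odds = 0.95/0.05 = 19.
Need 40ⁿ ≥ 19 ÷ (238/9983) = 189677/238.
40¹ = 40 falls short of 189677/238 but 40² = 1600 reaches it, so n = 2.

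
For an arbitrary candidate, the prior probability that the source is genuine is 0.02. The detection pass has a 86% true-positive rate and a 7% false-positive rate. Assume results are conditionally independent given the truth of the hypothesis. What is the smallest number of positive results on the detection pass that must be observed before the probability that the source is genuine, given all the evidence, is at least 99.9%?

Prior odds: 0.02 ÷ 0.98 = 1/49.
Likelihood ratio of a positive result = 0.86/0.07 = 86/7.
Target odds: 0.999 ÷ 0.001 = 999.
Require (86/7)ⁿ ≥ 999 ÷ (1/49) = 48951.
(86/7)⁴ = 54700816/2401 falls short of 48951 but (86/7)⁵ ≈279899 reaches it, so n = 5.

5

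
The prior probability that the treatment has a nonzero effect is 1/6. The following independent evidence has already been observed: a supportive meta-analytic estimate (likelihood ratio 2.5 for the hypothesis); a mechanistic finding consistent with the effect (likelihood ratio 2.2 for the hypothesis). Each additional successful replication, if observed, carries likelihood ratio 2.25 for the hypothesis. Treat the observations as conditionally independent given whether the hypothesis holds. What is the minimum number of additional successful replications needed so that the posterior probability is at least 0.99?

Prior odds = (1/6)/(5/6) = 0.2.
Combined Bayes factor of the evidence already in hand = 2.5 × 2.2 = 5.5.
Odds after that evidence = 0.2 × 5.5 = 1.1.
Target odds = 0.99/0.01 = 99.
Need 2.25ⁿ ≥ 99 ÷ 1.1 = 90.
2.25⁵ = 59049/1024 falls short of 90 but 2.25⁶ = 531441/4096 reaches it, so n = 6.

6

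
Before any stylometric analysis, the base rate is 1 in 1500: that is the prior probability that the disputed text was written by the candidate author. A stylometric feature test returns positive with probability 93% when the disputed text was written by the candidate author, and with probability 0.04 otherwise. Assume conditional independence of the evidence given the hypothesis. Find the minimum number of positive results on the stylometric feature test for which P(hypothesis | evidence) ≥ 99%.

4

Prior odds = (1/1500)/(1499/1500) = 1/1499.
Likelihood ratio of a positive result = 0.93/0.04 = 23.25.
Target posterior odds = 0.99/0.01 = 99.
Require 23.25ⁿ ≥ 99 ÷ (1/1499) = 148401.
23.25³ = 804357/64 falls short of 148401 but 23.25⁴ = 74805201/256 reaches it, so n = 4.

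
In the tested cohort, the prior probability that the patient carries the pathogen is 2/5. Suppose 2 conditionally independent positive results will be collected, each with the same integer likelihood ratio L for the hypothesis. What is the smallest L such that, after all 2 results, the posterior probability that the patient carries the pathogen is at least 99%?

Prior odds = 0.4/0.6 = 2/3.
Target odds = 0.99/0.01 = 99.
Need L² ≥ 99 ÷ (2/3) = 148.5.
12² = 144 < 148.5 ≤ 169 = 13², so L = 13.

13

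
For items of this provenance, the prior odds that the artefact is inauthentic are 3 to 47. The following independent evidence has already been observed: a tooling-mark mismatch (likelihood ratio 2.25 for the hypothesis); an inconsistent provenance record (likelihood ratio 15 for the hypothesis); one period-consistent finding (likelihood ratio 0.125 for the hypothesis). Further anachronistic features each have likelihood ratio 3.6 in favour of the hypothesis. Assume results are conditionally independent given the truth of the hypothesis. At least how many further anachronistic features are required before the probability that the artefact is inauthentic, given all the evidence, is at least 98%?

5

Prior odds = 3/47.
Combined Bayes factor of the evidence already in hand = 2.25 × 15 × 0.125 = 4.21875.
Odds after that evidence = (3/47) × 4.21875 = 405/1504.
Target odds = 0.98/0.02 = 49.
Need 3.6ⁿ ≥ 49 ÷ (405/1504) = 73696/405.
3.6⁴ = 167.9616 falls short of 73696/405 but 3.6⁵ = 604.66176 reaches it, so n = 5.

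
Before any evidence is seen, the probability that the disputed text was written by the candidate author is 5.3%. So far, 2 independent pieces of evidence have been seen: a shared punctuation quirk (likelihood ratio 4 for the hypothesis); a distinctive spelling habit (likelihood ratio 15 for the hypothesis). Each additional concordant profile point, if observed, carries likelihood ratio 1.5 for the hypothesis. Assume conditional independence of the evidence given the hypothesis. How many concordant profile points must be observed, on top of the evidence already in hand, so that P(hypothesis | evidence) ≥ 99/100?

Prior odds = 0.053/0.947 = 53/947.
Combined Bayes factor of the evidence already in hand = 4 × 15 = 60.
Odds after that evidence = (53/947) × 60 = 3180/947.
Target odds = 0.99/0.01 = 99.
Need 1.5ⁿ ≥ 99 ÷ (3180/947) = 31251/1060.
1.5⁸ = 25.62890625 falls short of 31251/1060 but 1.5⁹ = 19683/512 reaches it, so n = 9.

9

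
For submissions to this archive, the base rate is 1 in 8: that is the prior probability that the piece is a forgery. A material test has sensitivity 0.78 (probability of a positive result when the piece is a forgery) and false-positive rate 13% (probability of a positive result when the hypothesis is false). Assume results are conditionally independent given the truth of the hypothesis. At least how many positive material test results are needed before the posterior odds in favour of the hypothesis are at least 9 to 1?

3

Prior odds = 0.125/0.875 = 1/7.
Likelihood ratio of a positive result = 0.78/0.13 = 6.
Target odds = 9.
Require 6ⁿ ≥ 9 ÷ (1/7) = 63.
6² = 36 falls short of 63 but 6³ = 216 reaches it, so n = 3.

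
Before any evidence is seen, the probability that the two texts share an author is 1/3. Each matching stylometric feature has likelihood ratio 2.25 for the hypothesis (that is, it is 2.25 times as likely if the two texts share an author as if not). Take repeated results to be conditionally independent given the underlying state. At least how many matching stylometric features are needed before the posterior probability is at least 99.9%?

Prior odds: (1/3) ÷ (2/3) = 0.5.
Likelihood ratio per matching stylometric feature = 2.25.
Target odds: 0.999 ÷ 0.001 = 999.
Need 0.5 × 2.25ⁿ ≥ 999, i.e. 2.25ⁿ ≥ 1998.
2.25⁹ = 387420489/262144 falls short of 1998 but 2.25¹⁰ ≈3325.26 reaches it, so n = 10.

10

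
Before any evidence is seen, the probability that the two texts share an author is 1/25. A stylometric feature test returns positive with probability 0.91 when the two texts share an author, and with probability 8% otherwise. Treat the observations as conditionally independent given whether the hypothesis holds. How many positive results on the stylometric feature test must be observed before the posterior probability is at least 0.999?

5

Prior odds = 0.04/0.96 = 1/24.
Likelihood ratio of a positive result = 0.91/0.08 = 11.375.
Target odds: 0.999 ÷ 0.001 = 999.
Need (1/24) × 11.375ⁿ ≥ 999, i.e. 11.375ⁿ ≥ 23976.
11.375⁴ = 68574961/4096 falls short of 23976 but 11.375⁵ ≈190439 reaches it, so n = 5.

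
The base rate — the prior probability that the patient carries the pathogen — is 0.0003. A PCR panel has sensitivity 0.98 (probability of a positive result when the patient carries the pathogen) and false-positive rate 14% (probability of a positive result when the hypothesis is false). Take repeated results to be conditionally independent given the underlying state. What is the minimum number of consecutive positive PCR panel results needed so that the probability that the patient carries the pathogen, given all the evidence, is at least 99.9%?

Prior odds: 0.0003 ÷ 0.9997 = 3/9997.
Likelihood ratio of a positive result = 0.98/0.14 = 7.
Target odds: 0.999 ÷ 0.001 = 999.
Require 7ⁿ ≥ 999 ÷ (3/9997) = 3329001.
7⁷ = 823543 falls short of 3329001 but 7⁸ = 5764801 reaches it, so n = 8.

8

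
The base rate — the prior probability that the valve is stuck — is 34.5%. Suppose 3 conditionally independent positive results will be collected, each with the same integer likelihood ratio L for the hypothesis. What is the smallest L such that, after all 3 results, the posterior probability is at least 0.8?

2

Prior odds = 0.345/0.655 = 69/131.
Target odds = 0.8/0.2 = 4.
Need L³ ≥ 4 ÷ (69/131) = 524/69.
1³ = 1 < 524/69 ≤ 8 = 2³, so L = 2.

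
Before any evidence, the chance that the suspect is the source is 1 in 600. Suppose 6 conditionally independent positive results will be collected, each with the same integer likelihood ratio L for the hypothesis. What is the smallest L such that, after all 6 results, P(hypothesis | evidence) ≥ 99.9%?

Prior odds = (1/600)/(599/600) = 1/599.
Target odds = 0.999/0.001 = 999.
Need L⁶ ≥ 999 ÷ (1/599) = 598401.
9⁶ = 531441 < 598401 ≤ 1000000 = 10⁶, so L = 10.

10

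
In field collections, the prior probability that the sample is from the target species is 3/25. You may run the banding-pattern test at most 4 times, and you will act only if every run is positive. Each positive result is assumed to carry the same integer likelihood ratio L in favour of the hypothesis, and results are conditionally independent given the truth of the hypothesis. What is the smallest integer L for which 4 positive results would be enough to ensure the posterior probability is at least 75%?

Prior odds = 0.12/0.88 = 3/22.
Target odds = 0.75/0.25 = 3.
Need L⁴ ≥ 3 ÷ (3/22) = 22.
2⁴ = 16 < 22 ≤ 81 = 3⁴, so L = 3.

3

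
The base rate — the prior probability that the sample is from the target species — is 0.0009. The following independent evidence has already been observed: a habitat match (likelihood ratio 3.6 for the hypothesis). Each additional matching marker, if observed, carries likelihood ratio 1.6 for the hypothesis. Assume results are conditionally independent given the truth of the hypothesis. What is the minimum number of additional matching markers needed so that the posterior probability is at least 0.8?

16

Prior odds = 0.0009/0.9991 = 9/9991.
Bayes factor of the evidence already in hand = 3.6.
Odds after that evidence = (9/9991) × 3.6 = 162/49955.
Target odds = 0.8/0.2 = 4.
Need 1.6ⁿ ≥ 4 ÷ (162/49955) = 99910/81.
1.6¹⁵ ≈1152.92 falls short of 99910/81 but 1.6¹⁶ ≈1844.67 reaches it, so n = 16.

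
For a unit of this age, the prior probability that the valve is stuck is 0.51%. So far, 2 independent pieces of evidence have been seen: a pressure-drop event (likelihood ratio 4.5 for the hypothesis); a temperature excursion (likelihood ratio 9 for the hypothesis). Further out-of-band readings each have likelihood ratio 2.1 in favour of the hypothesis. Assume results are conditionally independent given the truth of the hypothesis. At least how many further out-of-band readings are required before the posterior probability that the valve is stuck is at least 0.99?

9

Prior odds = 0.0051/0.9949 = 51/9949.
Combined Bayes factor of the evidence already in hand = 4.5 × 9 = 40.5.
Odds after that evidence = (51/9949) × 40.5 = 4131/19898.
Target odds = 0.99/0.01 = 99.
Need 2.1ⁿ ≥ 99 ÷ (4131/19898) = 218878/459.
2.1⁸ ≈378.229 falls short of 218878/459 but 2.1⁹ ≈794.28 reaches it, so n = 9.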